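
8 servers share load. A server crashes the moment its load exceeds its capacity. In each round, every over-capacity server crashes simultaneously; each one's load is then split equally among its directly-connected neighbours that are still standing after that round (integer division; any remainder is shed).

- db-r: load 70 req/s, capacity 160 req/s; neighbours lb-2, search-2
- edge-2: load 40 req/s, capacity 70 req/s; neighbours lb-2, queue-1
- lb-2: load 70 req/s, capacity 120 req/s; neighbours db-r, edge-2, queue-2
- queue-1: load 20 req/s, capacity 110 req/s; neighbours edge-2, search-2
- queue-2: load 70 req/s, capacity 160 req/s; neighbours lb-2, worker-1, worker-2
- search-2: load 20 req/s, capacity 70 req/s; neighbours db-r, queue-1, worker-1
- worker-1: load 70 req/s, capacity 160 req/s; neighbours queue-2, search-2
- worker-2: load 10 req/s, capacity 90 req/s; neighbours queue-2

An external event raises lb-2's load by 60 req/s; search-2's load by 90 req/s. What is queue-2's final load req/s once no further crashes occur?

Round 1 — lb-2 at 130 > 120; search-2 at 110 > 70. lb-2, search-2 crash.
  lb-2 sheds 130 req/s to db-r, edge-2, queue-2: 43 each (1 lost).
    db-r: 70+43 = 113 ≤ 160
    edge-2: 40+43 = 83 > 70
    queue-2: 70+43 = 113 ≤ 160
  search-2 sheds 110 req/s to db-r, queue-1, worker-1: 36 each (2 lost).
    db-r: 113+36 = 149 ≤ 160
    queue-1: 20+36 = 56 ≤ 110
    worker-1: 70+36 = 106 ≤ 160
Round 2 — edge-2 crashes.
  edge-2 sheds 83 req/s to queue-1: 83 each.
    queue-1: 56+83 = 139 > 110
Round 3 — queue-1 crashes.
  queue-1 sheds 139 req/s: no online neighbours, lost.
No further crashes.

113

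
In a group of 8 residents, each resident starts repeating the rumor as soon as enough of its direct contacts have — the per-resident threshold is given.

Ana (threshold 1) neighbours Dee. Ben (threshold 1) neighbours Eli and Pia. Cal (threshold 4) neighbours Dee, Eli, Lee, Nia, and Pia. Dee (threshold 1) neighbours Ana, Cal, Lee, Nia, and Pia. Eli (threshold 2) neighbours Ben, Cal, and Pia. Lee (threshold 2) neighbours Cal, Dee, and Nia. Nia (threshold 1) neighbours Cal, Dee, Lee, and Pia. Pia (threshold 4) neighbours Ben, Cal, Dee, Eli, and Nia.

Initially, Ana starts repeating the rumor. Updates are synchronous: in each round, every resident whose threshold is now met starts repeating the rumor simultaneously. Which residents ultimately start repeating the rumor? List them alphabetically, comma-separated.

Ana, Dee, Lee, Nia

Round 1 — Ana starts repeating the rumor (initial).
Round 2 — checking thresholds:
  Dee: 1 of 5 neighbours ≥ 1, starts repeating the rumor.
Round 3 — checking thresholds:
  Cal: 1 of 5 neighbours < 4, not yet.
  Lee: 1 of 3 neighbours < 2, not yet.
  Nia: 1 of 4 neighbours ≥ 1, starts repeating the rumor.
  Pia: 1 of 5 neighbours < 4, not yet.
Round 4 — checking thresholds:
  Cal: 2 of 5 neighbours < 4, not yet.
  Lee: 2 of 3 neighbours ≥ 2, starts repeating the rumor.
  Pia: 2 of 5 neighbours < 4, not yet.
Round 5 — no new spreads; cascade stops.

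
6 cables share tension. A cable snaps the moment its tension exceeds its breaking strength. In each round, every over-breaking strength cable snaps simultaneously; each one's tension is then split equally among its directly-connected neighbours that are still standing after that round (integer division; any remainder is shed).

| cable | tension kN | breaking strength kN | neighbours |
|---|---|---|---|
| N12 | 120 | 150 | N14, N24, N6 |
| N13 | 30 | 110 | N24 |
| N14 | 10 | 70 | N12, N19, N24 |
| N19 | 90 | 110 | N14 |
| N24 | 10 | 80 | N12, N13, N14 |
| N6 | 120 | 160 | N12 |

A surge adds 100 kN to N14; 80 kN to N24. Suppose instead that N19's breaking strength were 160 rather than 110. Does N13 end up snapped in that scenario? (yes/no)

With N19's breaking strength at 160:
Round 1 — N14 at 110 > 70; N24 at 90 > 80. N14, N24 snap.
  N14 sheds 110 kN to N12, N19: 55 each.
    N12: 120+55 = 175 > 150
    N19: 90+55 = 145 ≤ 160
  N24 sheds 90 kN to N12, N13: 45 each.
    N12: 175+45 = 220 > 150
    N13: 30+45 = 75 ≤ 110
Round 2 — N12 snaps.
  N12 sheds 220 kN to N6: 220 each.
    N6: 120+220 = 340 > 160
Round 3 — N6 snaps.
  N6 sheds 340 kN: no online neighbours, lost.
No further breaks.

no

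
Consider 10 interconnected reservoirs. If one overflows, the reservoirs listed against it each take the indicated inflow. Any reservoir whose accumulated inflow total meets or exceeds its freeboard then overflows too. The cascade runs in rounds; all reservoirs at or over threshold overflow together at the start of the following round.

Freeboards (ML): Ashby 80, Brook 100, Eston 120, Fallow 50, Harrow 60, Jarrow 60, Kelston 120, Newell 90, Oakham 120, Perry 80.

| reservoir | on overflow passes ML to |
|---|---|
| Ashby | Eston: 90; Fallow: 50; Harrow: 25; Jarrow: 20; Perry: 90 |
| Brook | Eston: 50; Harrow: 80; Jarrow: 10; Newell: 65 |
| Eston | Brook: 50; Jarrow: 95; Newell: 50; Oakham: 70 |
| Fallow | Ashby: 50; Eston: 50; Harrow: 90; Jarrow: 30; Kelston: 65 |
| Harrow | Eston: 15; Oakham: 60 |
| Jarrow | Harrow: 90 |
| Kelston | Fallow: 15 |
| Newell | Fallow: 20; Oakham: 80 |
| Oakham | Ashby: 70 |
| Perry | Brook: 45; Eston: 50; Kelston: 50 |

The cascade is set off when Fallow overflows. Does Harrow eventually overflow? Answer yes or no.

Round 1 — Fallow overflows (initial).
  Ashby: +50 → 50 < 80
  Eston: +50 → 50 < 120
  Harrow: +90 → 90 ≥ 60
  Jarrow: +30 → 30 < 60
  Kelston: +65 → 65 < 120
Round 2 — Harrow overflows.
  Eston: +15 → 65 < 120
  Oakham: +60 → 60 < 120
No further overflows.

yes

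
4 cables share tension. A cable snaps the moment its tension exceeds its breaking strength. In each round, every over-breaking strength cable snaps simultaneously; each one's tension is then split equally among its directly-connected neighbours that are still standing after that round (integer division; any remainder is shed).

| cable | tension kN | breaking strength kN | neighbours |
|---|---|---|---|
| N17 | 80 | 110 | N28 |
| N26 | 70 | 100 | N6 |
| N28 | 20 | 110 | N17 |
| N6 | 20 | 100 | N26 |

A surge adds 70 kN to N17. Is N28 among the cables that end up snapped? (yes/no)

yes

Round 1 — N17 at 150 > 110. N17 snaps.
  N17 sheds 150 kN to N28: 150 each.
    N28: 20+150 = 170 > 110
Round 2 — N28 snaps.
  N28 sheds 170 kN: no online neighbours, lost.
No further breaks.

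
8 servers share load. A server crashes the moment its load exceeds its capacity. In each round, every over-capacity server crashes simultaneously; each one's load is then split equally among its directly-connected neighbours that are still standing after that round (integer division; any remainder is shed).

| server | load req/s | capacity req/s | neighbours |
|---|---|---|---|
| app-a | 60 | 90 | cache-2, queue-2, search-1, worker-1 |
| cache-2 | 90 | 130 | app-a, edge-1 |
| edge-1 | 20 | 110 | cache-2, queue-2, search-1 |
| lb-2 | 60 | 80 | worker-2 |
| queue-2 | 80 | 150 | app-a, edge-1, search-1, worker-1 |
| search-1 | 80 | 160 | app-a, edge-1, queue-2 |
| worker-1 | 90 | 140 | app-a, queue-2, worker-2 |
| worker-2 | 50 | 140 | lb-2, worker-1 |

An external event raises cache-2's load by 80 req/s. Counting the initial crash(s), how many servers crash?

Round 1 — cache-2 at 170 > 130. cache-2 crashes.
  cache-2 sheds 170 req/s to app-a, edge-1: 85 each.
    app-a: 60+85 = 145 > 90
    edge-1: 20+85 = 105 ≤ 110
Round 2 — app-a crashes.
  app-a sheds 145 req/s to queue-2, search-1, worker-1: 48 each (1 lost).
    queue-2: 80+48 = 128 ≤ 150
    search-1: 80+48 = 128 ≤ 160
    worker-1: 90+48 = 138 ≤ 140
No further crashes.

2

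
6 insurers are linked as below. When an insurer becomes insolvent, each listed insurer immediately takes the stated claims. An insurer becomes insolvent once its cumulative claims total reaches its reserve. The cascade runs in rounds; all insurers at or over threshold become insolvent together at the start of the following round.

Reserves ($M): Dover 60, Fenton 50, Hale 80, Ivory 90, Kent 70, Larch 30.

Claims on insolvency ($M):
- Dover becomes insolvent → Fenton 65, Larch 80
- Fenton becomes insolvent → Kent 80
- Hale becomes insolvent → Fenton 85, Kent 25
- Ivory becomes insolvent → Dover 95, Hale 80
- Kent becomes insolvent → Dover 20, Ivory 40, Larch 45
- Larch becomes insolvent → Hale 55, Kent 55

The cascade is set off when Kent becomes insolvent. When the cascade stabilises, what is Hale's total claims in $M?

Round 1 — Kent becomes insolvent (initial).
  Dover: +20 → 20 < 60
  Ivory: +40 → 40 < 90
  Larch: +45 → 45 ≥ 30
Round 2 — Larch becomes insolvent.
  Hale: +55 → 55 < 80
No further insolvencies.

55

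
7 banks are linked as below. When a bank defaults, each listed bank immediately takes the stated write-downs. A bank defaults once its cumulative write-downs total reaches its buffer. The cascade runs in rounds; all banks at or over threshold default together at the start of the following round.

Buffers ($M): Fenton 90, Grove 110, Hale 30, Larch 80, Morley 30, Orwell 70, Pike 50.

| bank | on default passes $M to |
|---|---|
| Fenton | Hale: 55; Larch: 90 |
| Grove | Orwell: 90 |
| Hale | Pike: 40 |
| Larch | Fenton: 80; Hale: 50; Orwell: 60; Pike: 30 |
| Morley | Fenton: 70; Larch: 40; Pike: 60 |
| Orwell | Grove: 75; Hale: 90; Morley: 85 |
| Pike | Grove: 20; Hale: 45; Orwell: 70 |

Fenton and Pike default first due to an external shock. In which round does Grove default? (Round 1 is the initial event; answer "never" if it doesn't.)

never

Round 1 — Fenton, Pike default (initial).
  Grove: +20 → 20 < 110
  Hale: +55+45 → 100 ≥ 30
  Larch: +90 → 90 ≥ 80
  Orwell: +70 → 70 ≥ 70
Round 2 — Hale, Larch, Orwell default.
  Grove: +75 → 95 < 110
  Morley: +85 → 85 ≥ 30
Round 3 — Morley defaults.
No further defaults.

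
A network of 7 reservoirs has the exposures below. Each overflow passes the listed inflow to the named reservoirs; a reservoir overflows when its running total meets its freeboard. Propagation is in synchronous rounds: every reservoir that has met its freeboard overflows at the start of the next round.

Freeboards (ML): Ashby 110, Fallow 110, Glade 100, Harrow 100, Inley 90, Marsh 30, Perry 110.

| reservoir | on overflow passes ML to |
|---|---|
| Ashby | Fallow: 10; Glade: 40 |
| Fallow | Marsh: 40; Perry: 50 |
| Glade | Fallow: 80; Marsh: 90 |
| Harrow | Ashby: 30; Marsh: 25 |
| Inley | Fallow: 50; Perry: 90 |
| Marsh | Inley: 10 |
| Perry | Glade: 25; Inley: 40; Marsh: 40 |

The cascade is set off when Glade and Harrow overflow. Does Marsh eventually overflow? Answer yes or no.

Round 1 — Glade, Harrow overflow (initial).
  Ashby: +30 → 30 < 110
  Fallow: +80 → 80 < 110
  Marsh: +90+25 → 115 ≥ 30
Round 2 — Marsh overflows.
  Inley: +10 → 10 < 90
No further overflows.

yes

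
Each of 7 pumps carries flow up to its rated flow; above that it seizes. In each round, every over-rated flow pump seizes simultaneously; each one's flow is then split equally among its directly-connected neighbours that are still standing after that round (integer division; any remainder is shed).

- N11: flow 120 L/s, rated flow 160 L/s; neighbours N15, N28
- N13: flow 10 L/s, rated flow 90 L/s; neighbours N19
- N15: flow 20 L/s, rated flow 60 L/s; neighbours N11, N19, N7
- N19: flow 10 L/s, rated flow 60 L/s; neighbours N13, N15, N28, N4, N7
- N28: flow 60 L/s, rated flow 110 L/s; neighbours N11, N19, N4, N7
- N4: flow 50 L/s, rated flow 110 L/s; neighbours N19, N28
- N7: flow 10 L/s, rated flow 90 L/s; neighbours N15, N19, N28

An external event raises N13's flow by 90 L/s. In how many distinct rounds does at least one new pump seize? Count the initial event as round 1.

Round 1 — N13 at 100 > 90. N13 seizes.
  N13 sheds 100 L/s to N19: 100 each.
    N19: 10+100 = 110 > 60
Round 2 — N19 seizes.
  N19 sheds 110 L/s to N15, N28, N4, N7: 27 each (2 lost).
    N15: 20+27 = 47 ≤ 60
    N28: 60+27 = 87 ≤ 110
    N4: 50+27 = 77 ≤ 110
    N7: 10+27 = 37 ≤ 90
No further seizures.

2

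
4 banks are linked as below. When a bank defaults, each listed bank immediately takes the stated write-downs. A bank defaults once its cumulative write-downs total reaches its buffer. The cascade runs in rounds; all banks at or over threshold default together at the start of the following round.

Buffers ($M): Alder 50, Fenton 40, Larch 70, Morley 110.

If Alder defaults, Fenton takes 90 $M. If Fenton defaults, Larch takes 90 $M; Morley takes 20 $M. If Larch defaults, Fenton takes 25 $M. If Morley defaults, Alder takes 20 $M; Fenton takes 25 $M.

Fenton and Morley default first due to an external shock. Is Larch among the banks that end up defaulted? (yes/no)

Round 1 — Fenton, Morley default (initial).
  Alder: +20 → 20 < 50
  Larch: +90 → 90 ≥ 70
Round 2 — Larch defaults.
No further defaults.

yes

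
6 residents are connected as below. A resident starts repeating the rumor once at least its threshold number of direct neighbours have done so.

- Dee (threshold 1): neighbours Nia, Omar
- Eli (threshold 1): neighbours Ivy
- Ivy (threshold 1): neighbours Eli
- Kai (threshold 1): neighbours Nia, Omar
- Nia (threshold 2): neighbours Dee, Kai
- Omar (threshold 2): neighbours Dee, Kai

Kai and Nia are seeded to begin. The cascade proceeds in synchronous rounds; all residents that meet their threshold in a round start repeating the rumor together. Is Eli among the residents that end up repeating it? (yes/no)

no

Round 1 — Kai, Nia start repeating the rumor (initial).
Round 2 — checking thresholds:
  Dee: 1 of 2 neighbours ≥ 1, starts repeating the rumor.
  Omar: 1 of 2 neighbours < 2, holds.
Round 3 — checking thresholds:
  Omar: 2 of 2 neighbours ≥ 2, starts repeating the rumor.
Round 4 — no new spreads; cascade stops.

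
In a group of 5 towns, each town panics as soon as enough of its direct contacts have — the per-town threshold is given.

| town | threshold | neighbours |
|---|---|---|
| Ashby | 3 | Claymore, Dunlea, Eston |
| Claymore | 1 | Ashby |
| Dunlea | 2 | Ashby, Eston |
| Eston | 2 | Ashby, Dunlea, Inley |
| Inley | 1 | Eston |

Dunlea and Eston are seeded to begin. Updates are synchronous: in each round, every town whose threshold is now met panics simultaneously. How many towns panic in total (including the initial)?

Round 1 — Dunlea, Eston panic (initial).
Round 2 — checking thresholds:
  Ashby: 2 of 3 neighbours < 3, holds.
  Inley: 1 of 1 neighbours ≥ 1, panics.
Round 3 — no new panics; cascade stops.

3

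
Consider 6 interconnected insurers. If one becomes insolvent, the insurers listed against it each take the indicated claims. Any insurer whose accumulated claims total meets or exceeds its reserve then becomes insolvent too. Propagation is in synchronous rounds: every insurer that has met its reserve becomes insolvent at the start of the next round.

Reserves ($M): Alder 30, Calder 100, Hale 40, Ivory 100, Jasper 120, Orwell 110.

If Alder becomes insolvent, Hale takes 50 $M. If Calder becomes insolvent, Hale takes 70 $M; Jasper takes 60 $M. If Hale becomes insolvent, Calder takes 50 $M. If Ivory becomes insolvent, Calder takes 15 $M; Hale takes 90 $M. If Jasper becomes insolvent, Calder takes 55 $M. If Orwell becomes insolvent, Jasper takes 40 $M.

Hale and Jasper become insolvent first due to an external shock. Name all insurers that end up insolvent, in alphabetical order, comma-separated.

Calder, Hale, Jasper

Round 1 — Hale, Jasper become insolvent (initial).
  Calder: +50+55 → 105 ≥ 100
Round 2 — Calder becomes insolvent.
No further insolvencies.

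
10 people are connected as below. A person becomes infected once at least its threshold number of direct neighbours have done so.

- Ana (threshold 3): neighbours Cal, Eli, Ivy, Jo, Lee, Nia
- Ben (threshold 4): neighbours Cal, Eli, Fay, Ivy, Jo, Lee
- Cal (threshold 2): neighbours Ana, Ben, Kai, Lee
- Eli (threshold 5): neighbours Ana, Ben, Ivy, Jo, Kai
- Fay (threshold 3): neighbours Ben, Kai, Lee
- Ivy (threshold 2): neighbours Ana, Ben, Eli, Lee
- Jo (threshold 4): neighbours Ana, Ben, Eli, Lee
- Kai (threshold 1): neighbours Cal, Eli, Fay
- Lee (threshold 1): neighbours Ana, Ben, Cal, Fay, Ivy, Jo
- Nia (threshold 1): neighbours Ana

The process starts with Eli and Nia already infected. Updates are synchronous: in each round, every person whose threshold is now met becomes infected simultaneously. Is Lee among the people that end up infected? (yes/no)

no

Round 1 — Eli, Nia become infected (initial).
Round 2 — checking thresholds:
  Ana: 2 of 6 neighbours < 3, not yet.
  Ben: 1 of 6 neighbours < 4, not yet.
  Ivy: 1 of 4 neighbours < 2, not yet.
  Jo: 1 of 4 neighbours < 4, not yet.
  Kai: 1 of 3 neighbours ≥ 1, becomes infected.
Round 3 — no new infections; cascade stops.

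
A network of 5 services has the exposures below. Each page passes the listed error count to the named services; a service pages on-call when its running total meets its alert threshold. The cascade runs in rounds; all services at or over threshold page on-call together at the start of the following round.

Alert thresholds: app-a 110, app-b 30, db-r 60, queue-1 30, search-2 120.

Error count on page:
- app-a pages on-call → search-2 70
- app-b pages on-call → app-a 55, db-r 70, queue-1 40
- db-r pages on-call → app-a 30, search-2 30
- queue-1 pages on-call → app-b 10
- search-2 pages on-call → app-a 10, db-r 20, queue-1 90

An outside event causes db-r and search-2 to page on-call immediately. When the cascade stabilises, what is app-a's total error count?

40

Round 1 — db-r, search-2 page on-call (initial).
  app-a: +30+10 → 40 < 110
  queue-1: +90 → 90 ≥ 30
Round 2 — queue-1 pages on-call.
  app-b: +10 → 10 < 30
No further pages.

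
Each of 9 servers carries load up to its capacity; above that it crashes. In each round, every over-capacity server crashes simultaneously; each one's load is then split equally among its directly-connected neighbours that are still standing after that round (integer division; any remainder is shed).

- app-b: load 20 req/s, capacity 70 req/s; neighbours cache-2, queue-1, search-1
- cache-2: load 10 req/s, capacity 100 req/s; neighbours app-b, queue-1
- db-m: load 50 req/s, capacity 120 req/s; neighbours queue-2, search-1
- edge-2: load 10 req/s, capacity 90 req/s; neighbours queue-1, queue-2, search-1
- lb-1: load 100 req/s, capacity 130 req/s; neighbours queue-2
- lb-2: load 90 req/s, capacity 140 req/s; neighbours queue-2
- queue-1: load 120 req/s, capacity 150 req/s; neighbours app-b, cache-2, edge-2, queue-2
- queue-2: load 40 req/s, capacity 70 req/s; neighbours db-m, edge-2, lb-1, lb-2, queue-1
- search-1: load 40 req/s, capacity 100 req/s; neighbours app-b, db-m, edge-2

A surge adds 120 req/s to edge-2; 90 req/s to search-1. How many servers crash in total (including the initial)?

8

Round 1 — edge-2 at 130 > 90; search-1 at 130 > 100. edge-2, search-1 crash.
  edge-2 sheds 130 req/s to queue-1, queue-2: 65 each.
    queue-1: 120+65 = 185 > 150
    queue-2: 40+65 = 105 > 70
  search-1 sheds 130 req/s to app-b, db-m: 65 each.
    app-b: 20+65 = 85 > 70
    db-m: 50+65 = 115 ≤ 120
Round 2 — app-b, queue-1, queue-2 crash.
  app-b sheds 85 req/s to cache-2: 85 each.
    cache-2: 10+85 = 95 ≤ 100
  queue-1 sheds 185 req/s to cache-2: 185 each.
    cache-2: 95+185 = 280 > 100
  queue-2 sheds 105 req/s to db-m, lb-1, lb-2: 35 each.
    db-m: 115+35 = 150 > 120
    lb-1: 100+35 = 135 > 130
    lb-2: 90+35 = 125 ≤ 140
Round 3 — cache-2, db-m, lb-1 crash.
  cache-2 sheds 280 req/s: no online neighbours, lost.
  db-m sheds 150 req/s: no online neighbours, lost.
  lb-1 sheds 135 req/s: no online neighbours, lost.
No further crashes.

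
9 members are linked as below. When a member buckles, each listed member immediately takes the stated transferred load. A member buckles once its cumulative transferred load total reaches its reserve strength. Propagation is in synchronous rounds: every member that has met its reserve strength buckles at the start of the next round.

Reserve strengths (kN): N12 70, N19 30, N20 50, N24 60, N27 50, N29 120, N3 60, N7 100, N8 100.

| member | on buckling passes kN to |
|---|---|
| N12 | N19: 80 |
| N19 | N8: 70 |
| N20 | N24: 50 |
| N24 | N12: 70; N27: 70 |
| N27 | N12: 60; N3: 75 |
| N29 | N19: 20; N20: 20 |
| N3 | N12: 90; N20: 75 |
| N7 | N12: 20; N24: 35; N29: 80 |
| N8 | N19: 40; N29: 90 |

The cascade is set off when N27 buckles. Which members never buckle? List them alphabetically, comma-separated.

Round 1 — N27 buckles (initial).
  N12: +60 → 60 < 70
  N3: +75 → 75 ≥ 60
Round 2 — N3 buckles.
  N12: +90 → 150 ≥ 70
  N20: +75 → 75 ≥ 50
Round 3 — N12, N20 buckle.
  N19: +80 → 80 ≥ 30
  N24: +50 → 50 < 60
Round 4 — N19 buckles.
  N8: +70 → 70 < 100
No further bucklings.

N24, N29, N7, N8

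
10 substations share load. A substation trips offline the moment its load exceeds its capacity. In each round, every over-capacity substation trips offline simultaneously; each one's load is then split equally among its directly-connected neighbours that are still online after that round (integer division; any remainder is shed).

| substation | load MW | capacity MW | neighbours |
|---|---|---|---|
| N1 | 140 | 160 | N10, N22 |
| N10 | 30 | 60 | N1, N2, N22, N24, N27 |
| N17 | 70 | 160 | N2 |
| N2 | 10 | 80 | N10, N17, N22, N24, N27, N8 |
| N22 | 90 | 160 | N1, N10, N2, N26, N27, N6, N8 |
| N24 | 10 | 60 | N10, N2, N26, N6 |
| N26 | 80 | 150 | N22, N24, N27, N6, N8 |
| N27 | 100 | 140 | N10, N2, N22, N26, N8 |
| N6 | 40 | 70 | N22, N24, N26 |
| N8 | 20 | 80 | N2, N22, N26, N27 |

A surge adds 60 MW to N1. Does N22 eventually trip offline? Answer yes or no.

yes

Round 1 — N1 at 200 > 160. N1 trips offline.
  N1 sheds 200 MW to N10, N22: 100 each.
    N10: 30+100 = 130 > 60
    N22: 90+100 = 190 > 160
Round 2 — N10, N22 trip offline.
  N10 sheds 130 MW to N2, N24, N27: 43 each (1 lost).
    N2: 10+43 = 53 ≤ 80
    N24: 10+43 = 53 ≤ 60
    N27: 100+43 = 143 > 140
  N22 sheds 190 MW to N2, N26, N27, N6, N8: 38 each.
    N2: 53+38 = 91 > 80
    N26: 80+38 = 118 ≤ 150
    N27: 143+38 = 181 > 140
    N6: 40+38 = 78 > 70
    N8: 20+38 = 58 ≤ 80
Round 3 — N2, N27, N6 trip offline.
  N2 sheds 91 MW to N17, N24, N8: 30 each (1 lost).
    N17: 70+30 = 100 ≤ 160
    N24: 53+30 = 83 > 60
    N8: 58+30 = 88 > 80
  N27 sheds 181 MW to N26, N8: 90 each (1 lost).
    N26: 118+90 = 208 > 150
    N8: 88+90 = 178 > 80
  N6 sheds 78 MW to N24, N26: 39 each.
    N24: 83+39 = 122 > 60
    N26: 208+39 = 247 > 150
Round 4 — N24, N26, N8 trip offline.
  N24 sheds 122 MW: no online neighbours, lost.
  N26 sheds 247 MW: no online neighbours, lost.
  N8 sheds 178 MW: no online neighbours, lost.
No further trips.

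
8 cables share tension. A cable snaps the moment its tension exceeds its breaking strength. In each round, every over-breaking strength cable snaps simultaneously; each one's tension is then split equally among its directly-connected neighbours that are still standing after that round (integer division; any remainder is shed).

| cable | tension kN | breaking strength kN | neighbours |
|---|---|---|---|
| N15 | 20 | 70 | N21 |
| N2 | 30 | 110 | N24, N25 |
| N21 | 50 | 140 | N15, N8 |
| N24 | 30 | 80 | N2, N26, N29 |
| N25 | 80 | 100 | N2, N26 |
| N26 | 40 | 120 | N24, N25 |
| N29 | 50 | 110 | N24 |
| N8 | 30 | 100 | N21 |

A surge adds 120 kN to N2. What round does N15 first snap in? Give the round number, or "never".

never

Round 1 — N2 at 150 > 110. N2 snaps.
  N2 sheds 150 kN to N24, N25: 75 each.
    N24: 30+75 = 105 > 80
    N25: 80+75 = 155 > 100
Round 2 — N24, N25 snap.
  N24 sheds 105 kN to N26, N29: 52 each (1 lost).
    N26: 40+52 = 92 ≤ 120
    N29: 50+52 = 102 ≤ 110
  N25 sheds 155 kN to N26: 155 each.
    N26: 92+155 = 247 > 120
Round 3 — N26 snaps.
  N26 sheds 247 kN: no online neighbours, lost.
No further breaks.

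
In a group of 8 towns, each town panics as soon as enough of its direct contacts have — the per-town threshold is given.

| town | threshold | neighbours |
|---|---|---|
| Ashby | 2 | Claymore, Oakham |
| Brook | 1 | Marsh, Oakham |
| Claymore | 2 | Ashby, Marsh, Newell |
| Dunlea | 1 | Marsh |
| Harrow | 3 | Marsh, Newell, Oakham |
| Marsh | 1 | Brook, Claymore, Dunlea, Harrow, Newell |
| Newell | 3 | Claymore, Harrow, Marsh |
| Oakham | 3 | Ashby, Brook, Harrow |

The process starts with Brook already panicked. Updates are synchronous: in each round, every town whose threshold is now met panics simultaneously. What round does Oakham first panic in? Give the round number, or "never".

never

Round 1 — Brook panics (initial).
Round 2 — checking thresholds:
  Marsh: 1 of 5 neighbours ≥ 1, panics.
  Oakham: 1 of 3 neighbours < 3, below threshold.
Round 3 — checking thresholds:
  Claymore: 1 of 3 neighbours < 2, below threshold.
  Dunlea: 1 of 1 neighbours ≥ 1, panics.
  Harrow: 1 of 3 neighbours < 3, below threshold.
  Newell: 1 of 3 neighbours < 3, below threshold.
  Oakham: 1 of 3 neighbours < 3, below threshold.
Round 4 — no new panics; cascade stops.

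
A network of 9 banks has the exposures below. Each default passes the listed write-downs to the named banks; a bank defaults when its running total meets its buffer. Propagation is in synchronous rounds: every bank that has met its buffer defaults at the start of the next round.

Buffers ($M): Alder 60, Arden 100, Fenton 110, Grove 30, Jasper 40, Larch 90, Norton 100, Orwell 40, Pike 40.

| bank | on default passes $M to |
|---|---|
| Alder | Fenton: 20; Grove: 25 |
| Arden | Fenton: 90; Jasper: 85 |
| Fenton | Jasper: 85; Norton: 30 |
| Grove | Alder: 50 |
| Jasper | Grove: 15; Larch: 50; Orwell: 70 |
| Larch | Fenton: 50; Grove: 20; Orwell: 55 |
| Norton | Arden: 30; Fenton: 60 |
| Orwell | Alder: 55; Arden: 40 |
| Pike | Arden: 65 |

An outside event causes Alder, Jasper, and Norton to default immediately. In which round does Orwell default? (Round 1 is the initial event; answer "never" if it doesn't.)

Round 1 — Alder, Jasper, Norton default (initial).
  Arden: +30 → 30 < 100
  Fenton: +20+60 → 80 < 110
  Grove: +25+15 → 40 ≥ 30
  Larch: +50 → 50 < 90
  Orwell: +70 → 70 ≥ 40
Round 2 — Grove, Orwell default.
  Arden: +40 → 70 < 100
No further defaults.

2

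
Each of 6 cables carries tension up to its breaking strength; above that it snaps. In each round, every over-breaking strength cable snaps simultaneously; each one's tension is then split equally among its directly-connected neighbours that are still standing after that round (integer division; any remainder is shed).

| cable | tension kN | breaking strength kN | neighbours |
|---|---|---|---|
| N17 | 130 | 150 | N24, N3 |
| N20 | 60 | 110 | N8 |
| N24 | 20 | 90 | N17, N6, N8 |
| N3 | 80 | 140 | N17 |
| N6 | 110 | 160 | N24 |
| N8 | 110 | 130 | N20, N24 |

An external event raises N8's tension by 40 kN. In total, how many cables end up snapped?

5

Round 1 — N8 at 150 > 130. N8 snaps.
  N8 sheds 150 kN to N20, N24: 75 each.
    N20: 60+75 = 135 > 110
    N24: 20+75 = 95 > 90
Round 2 — N20, N24 snap.
  N20 sheds 135 kN: no online neighbours, lost.
  N24 sheds 95 kN to N17, N6: 47 each (1 lost).
    N17: 130+47 = 177 > 150
    N6: 110+47 = 157 ≤ 160
Round 3 — N17 snaps.
  N17 sheds 177 kN to N3: 177 each.
    N3: 80+177 = 257 > 140
Round 4 — N3 snaps.
  N3 sheds 257 kN: no online neighbours, lost.
No further breaks.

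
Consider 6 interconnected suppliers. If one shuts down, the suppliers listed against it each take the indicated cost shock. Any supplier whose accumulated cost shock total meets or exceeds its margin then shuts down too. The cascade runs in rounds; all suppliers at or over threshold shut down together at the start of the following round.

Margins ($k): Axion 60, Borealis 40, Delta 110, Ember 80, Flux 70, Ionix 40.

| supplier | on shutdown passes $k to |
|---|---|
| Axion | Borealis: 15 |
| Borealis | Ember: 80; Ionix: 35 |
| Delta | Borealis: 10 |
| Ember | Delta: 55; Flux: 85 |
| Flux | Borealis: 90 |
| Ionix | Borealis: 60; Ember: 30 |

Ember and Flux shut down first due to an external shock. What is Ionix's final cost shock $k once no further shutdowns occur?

Round 1 — Ember, Flux shut down (initial).
  Borealis: +90 → 90 ≥ 40
  Delta: +55 → 55 < 110
Round 2 — Borealis shuts down.
  Ionix: +35 → 35 < 40
No further shutdowns.

35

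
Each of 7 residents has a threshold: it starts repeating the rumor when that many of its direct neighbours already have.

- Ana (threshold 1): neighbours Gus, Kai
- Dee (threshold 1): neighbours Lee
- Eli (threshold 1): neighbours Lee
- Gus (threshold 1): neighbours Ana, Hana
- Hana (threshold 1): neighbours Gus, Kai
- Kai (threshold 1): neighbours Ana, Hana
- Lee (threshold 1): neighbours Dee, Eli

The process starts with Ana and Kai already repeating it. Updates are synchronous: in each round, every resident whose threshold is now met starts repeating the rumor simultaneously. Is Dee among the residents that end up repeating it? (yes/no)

no

Round 1 — Ana, Kai start repeating the rumor (initial).
Round 2 — checking thresholds:
  Gus: 1 of 2 neighbours ≥ 1, starts repeating the rumor.
  Hana: 1 of 2 neighbours ≥ 1, starts repeating the rumor.
Round 3 — no new spreads; cascade stops.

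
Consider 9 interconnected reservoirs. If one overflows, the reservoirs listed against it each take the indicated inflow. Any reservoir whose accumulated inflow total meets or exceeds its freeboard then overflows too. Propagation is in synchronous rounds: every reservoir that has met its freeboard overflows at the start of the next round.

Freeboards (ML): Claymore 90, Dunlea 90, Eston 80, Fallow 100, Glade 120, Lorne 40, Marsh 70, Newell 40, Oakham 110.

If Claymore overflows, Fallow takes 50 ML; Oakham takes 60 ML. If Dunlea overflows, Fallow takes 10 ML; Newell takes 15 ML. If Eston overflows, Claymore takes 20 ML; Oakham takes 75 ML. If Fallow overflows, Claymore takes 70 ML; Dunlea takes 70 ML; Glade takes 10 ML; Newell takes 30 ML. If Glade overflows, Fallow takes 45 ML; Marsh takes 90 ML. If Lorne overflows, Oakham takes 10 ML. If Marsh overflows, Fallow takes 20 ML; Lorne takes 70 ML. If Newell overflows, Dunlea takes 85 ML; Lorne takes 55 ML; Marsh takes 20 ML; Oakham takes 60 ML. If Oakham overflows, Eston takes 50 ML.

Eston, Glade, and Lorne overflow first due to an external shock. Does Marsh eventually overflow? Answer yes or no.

yes

Round 1 — Eston, Glade, Lorne overflow (initial).
  Claymore: +20 → 20 < 90
  Fallow: +45 → 45 < 100
  Marsh: +90 → 90 ≥ 70
  Oakham: +75+10 → 85 < 110
Round 2 — Marsh overflows.
  Fallow: +20 → 65 < 100
No further overflows.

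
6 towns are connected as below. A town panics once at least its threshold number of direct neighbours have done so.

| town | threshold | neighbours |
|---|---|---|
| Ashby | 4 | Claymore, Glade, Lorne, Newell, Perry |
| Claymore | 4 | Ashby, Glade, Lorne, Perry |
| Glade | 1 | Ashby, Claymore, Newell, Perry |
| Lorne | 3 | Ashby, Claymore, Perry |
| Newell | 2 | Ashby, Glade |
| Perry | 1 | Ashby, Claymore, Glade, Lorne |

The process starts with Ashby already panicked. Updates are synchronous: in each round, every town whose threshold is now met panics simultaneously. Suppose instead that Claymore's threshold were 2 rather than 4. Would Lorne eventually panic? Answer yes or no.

With Claymore's threshold at 2:
Round 1 — Ashby panics (initial).
Round 2 — checking thresholds:
  Claymore: 1 of 4 neighbours < 2, not yet.
  Glade: 1 of 4 neighbours ≥ 1, panics.
  Lorne: 1 of 3 neighbours < 3, not yet.
  Newell: 1 of 2 neighbours < 2, not yet.
  Perry: 1 of 4 neighbours ≥ 1, panics.
Round 3 — checking thresholds:
  Claymore: 3 of 4 neighbours ≥ 2, panics.
  Lorne: 2 of 3 neighbours < 3, not yet.
  Newell: 2 of 2 neighbours ≥ 2, panics.
Round 4 — checking thresholds:
  Lorne: 3 of 3 neighbours ≥ 3, panics.
Round 5 — no new panics; cascade stops.

yes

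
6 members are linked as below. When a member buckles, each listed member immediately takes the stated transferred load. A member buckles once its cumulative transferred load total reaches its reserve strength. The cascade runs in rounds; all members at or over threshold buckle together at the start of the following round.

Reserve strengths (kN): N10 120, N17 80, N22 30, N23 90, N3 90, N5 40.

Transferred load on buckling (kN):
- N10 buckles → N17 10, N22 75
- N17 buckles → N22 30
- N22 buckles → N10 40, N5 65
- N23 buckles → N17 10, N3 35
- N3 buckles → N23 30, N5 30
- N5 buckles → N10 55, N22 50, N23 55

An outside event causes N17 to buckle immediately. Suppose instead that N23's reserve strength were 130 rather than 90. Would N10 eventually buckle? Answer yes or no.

no

With N23's reserve strength at 130:
Round 1 — N17 buckles (initial).
  N22: +30 → 30 ≥ 30
Round 2 — N22 buckles.
  N10: +40 → 40 < 120
  N5: +65 → 65 ≥ 40
Round 3 — N5 buckles.
  N10: +55 → 95 < 120
  N23: +55 → 55 < 130
No further bucklings.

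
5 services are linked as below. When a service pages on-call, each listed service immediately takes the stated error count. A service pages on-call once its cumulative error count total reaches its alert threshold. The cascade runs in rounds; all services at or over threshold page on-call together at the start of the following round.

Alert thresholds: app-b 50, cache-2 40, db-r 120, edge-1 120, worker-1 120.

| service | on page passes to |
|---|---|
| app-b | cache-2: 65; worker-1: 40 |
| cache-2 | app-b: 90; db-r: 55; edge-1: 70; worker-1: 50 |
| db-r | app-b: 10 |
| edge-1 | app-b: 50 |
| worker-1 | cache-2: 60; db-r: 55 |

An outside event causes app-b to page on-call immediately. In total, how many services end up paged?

Round 1 — app-b pages on-call (initial).
  cache-2: +65 → 65 ≥ 40
  worker-1: +40 → 40 < 120
Round 2 — cache-2 pages on-call.
  db-r: +55 → 55 < 120
  edge-1: +70 → 70 < 120
  worker-1: +50 → 90 < 120
No further pages.

2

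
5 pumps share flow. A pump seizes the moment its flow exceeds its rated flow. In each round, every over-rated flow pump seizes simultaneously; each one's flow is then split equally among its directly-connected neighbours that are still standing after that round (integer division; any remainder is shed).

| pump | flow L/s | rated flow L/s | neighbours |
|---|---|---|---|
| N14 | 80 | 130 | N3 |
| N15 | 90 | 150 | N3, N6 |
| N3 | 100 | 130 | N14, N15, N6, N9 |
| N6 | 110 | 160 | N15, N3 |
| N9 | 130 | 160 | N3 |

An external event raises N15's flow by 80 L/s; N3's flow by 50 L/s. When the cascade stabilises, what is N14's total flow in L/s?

Round 1 — N15 at 170 > 150; N3 at 150 > 130. N15, N3 seize.
  N15 sheds 170 L/s to N6: 170 each.
    N6: 110+170 = 280 > 160
  N3 sheds 150 L/s to N14, N6, N9: 50 each.
    N14: 80+50 = 130 ≤ 130
    N6: 280+50 = 330 > 160
    N9: 130+50 = 180 > 160
Round 2 — N6, N9 seize.
  N6 sheds 330 L/s: no online neighbours, lost.
  N9 sheds 180 L/s: no online neighbours, lost.
No further seizures.

130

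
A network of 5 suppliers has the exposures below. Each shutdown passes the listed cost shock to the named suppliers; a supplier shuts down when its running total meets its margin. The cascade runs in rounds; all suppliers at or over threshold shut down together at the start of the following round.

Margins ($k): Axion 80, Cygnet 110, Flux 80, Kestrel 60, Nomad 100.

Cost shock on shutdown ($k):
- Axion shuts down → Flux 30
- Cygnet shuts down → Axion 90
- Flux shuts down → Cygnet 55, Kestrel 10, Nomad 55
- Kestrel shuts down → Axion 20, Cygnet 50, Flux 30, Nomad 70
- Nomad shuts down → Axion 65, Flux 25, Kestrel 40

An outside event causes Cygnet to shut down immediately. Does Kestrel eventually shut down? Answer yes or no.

Round 1 — Cygnet shuts down (initial).
  Axion: +90 → 90 ≥ 80
Round 2 — Axion shuts down.
  Flux: +30 → 30 < 80
No further shutdowns.

no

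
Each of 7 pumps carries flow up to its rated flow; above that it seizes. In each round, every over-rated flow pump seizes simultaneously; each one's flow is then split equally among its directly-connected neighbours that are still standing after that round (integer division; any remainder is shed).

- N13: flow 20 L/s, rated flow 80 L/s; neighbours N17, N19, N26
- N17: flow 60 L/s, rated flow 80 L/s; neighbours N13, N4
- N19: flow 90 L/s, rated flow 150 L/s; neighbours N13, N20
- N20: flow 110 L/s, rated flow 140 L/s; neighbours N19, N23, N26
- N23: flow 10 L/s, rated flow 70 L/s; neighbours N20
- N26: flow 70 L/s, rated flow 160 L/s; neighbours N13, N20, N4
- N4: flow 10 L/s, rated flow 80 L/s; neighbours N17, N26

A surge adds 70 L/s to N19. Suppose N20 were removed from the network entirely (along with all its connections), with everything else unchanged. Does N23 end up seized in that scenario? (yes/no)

With N20 removed:
Round 1 — N19 at 160 > 150. N19 seizes.
  N19 sheds 160 L/s to N13: 160 each.
    N13: 20+160 = 180 > 80
Round 2 — N13 seizes.
  N13 sheds 180 L/s to N17, N26: 90 each.
    N17: 60+90 = 150 > 80
    N26: 70+90 = 160 ≤ 160
Round 3 — N17 seizes.
  N17 sheds 150 L/s to N4: 150 each.
    N4: 10+150 = 160 > 80
Round 4 — N4 seizes.
  N4 sheds 160 L/s to N26: 160 each.
    N26: 160+160 = 320 > 160
Round 5 — N26 seizes.
  N26 sheds 320 L/s: no online neighbours, lost.
No further seizures.

no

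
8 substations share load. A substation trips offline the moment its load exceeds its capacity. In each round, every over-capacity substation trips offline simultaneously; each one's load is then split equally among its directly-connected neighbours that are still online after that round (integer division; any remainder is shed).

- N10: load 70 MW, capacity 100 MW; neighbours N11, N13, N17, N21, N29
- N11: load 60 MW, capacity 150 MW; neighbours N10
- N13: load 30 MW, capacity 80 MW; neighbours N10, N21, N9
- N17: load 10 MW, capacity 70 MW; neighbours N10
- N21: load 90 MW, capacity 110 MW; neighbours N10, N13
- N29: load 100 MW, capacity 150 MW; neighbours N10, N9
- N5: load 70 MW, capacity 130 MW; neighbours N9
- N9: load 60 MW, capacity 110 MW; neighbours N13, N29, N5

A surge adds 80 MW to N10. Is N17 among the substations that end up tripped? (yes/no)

no

Round 1 — N10 at 150 > 100. N10 trips offline.
  N10 sheds 150 MW to N11, N13, N17, N21, N29: 30 each.
    N11: 60+30 = 90 ≤ 150
    N13: 30+30 = 60 ≤ 80
    N17: 10+30 = 40 ≤ 70
    N21: 90+30 = 120 > 110
    N29: 100+30 = 130 ≤ 150
Round 2 — N21 trips offline.
  N21 sheds 120 MW to N13: 120 each.
    N13: 60+120 = 180 > 80
Round 3 — N13 trips offline.
  N13 sheds 180 MW to N9: 180 each.
    N9: 60+180 = 240 > 110
Round 4 — N9 trips offline.
  N9 sheds 240 MW to N29, N5: 120 each.
    N29: 130+120 = 250 > 150
    N5: 70+120 = 190 > 130
Round 5 — N29, N5 trip offline.
  N29 sheds 250 MW: no online neighbours, lost.
  N5 sheds 190 MW: no online neighbours, lost.
No further trips.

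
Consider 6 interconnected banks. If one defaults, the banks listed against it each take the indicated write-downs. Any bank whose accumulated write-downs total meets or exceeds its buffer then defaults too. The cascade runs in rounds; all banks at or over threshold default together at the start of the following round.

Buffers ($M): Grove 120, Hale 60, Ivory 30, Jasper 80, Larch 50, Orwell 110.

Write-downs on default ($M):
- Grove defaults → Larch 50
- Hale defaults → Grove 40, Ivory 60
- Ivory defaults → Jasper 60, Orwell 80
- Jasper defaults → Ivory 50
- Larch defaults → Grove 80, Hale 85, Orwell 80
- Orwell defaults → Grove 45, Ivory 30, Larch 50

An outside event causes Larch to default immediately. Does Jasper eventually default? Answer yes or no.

Round 1 — Larch defaults (initial).
  Grove: +80 → 80 < 120
  Hale: +85 → 85 ≥ 60
  Orwell: +80 → 80 < 110
Round 2 — Hale defaults.
  Grove: +40 → 120 ≥ 120
  Ivory: +60 → 60 ≥ 30
Round 3 — Grove, Ivory default.
  Jasper: +60 → 60 < 80
  Orwell: +80 → 160 ≥ 110
Round 4 — Orwell defaults.
No further defaults.

no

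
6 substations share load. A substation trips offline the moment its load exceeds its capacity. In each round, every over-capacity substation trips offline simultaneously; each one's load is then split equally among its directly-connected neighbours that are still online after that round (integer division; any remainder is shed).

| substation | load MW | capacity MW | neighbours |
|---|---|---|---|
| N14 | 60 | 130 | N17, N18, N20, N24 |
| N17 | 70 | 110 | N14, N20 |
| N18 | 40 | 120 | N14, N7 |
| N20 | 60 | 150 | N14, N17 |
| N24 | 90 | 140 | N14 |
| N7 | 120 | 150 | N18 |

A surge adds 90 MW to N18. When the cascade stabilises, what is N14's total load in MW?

Round 1 — N18 at 130 > 120. N18 trips offline.
  N18 sheds 130 MW to N14, N7: 65 each.
    N14: 60+65 = 125 ≤ 130
    N7: 120+65 = 185 > 150
Round 2 — N7 trips offline.
  N7 sheds 185 MW: no online neighbours, lost.
No further trips.

125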